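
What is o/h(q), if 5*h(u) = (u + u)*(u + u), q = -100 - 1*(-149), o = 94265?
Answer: 471325/9604 ≈ 49.076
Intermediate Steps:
q = 49 (q = -100 + 149 = 49)
h(u) = 4*u²/5 (h(u) = ((u + u)*(u + u))/5 = ((2*u)*(2*u))/5 = (4*u²)/5 = 4*u²/5)
o/h(q) = 94265/(((⅘)*49²)) = 94265/(((⅘)*2401)) = 94265/(9604/5) = 94265*(5/9604) = 471325/9604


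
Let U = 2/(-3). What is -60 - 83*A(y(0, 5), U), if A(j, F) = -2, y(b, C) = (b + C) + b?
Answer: 106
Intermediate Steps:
U = -⅔ (U = 2*(-⅓) = -⅔ ≈ -0.66667)
y(b, C) = C + 2*b (y(b, C) = (C + b) + b = C + 2*b)
-60 - 83*A(y(0, 5), U) = -60 - 83*(-2) = -60 + 166 = 106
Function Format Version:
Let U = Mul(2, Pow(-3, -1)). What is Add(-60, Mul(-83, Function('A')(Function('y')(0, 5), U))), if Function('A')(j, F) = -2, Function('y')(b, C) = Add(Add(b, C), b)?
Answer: 106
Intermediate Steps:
U = Rational(-2, 3) (U = Mul(2, Rational(-1, 3)) = Rational(-2, 3) ≈ -0.66667)
Function('y')(b, C) = Add(C, Mul(2, b)) (Function('y')(b, C) = Add(Add(C, b), b) = Add(C, Mul(2, b)))
Add(-60, Mul(-83, Function('A')(Function('y')(0, 5), U))) = Add(-60, Mul(-83, -2)) = Add(-60, 166) = 106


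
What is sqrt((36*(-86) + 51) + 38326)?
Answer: sqrt(35281) ≈ 187.83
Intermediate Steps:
sqrt((36*(-86) + 51) + 38326) = sqrt((-3096 + 51) + 38326) = sqrt(-3045 + 38326) = sqrt(35281)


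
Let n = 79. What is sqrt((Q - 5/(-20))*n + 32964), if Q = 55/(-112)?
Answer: sqrt(25828845)/28 ≈ 181.51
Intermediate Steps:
Q = -55/112 (Q = 55*(-1/112) = -55/112 ≈ -0.49107)
sqrt((Q - 5/(-20))*n + 32964) = sqrt((-55/112 - 5/(-20))*79 + 32964) = sqrt((-55/112 - 5*(-1/20))*79 + 32964) = sqrt((-55/112 + 1/4)*79 + 32964) = sqrt(-27/112*79 + 32964) = sqrt(-2133/112 + 32964) = sqrt(3689835/112) = sqrt(25828845)/28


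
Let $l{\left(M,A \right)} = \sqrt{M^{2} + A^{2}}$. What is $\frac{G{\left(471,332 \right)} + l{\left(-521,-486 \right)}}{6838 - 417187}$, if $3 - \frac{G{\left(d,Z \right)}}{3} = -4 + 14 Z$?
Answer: $\frac{4641}{136783} - \frac{\sqrt{507637}}{410349} \approx 0.032193$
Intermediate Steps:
$G{\left(d,Z \right)} = 21 - 42 Z$ ($G{\left(d,Z \right)} = 9 - 3 \left(-4 + 14 Z\right) = 9 - \left(-12 + 42 Z\right) = 21 - 42 Z$)
$l{\left(M,A \right)} = \sqrt{A^{2} + M^{2}}$
$\frac{G{\left(471,332 \right)} + l{\left(-521,-486 \right)}}{6838 - 417187} = \frac{\left(21 - 13944\right) + \sqrt{\left(-486\right)^{2} + \left(-521\right)^{2}}}{6838 - 417187} = \frac{\left(21 - 13944\right) + \sqrt{236196 + 271441}}{-410349} = \left(-13923 + \sqrt{507637}\right) \left(- \frac{1}{410349}\right) = \frac{4641}{136783} - \frac{\sqrt{507637}}{410349}$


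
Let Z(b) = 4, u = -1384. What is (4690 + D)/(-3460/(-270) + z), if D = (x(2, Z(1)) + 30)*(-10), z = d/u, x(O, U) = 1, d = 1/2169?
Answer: 39444913440/115406221 ≈ 341.79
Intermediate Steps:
d = 1/2169 ≈ 0.00046104
z = -1/3001896 (z = (1/2169)/(-1384) = (1/2169)*(-1/1384) = -1/3001896 ≈ -3.3312e-7)
D = -310 (D = (1 + 30)*(-10) = 31*(-10) = -310)
(4690 + D)/(-3460/(-270) + z) = (4690 - 310)/(-3460/(-270) - 1/3001896) = 4380/(-3460*(-1/270) - 1/3001896) = 4380/(346/27 - 1/3001896) = 4380/(115406221/9005688) = 4380*(9005688/115406221) = 39444913440/115406221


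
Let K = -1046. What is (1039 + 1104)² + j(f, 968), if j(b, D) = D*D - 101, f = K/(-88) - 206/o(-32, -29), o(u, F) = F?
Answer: 5529372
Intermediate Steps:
f = 24231/1276 (f = -1046/(-88) - 206/(-29) = -1046*(-1/88) - 206*(-1/29) = 523/44 + 206/29 = 24231/1276 ≈ 18.990)
j(b, D) = -101 + D² (j(b, D) = D² - 101 = -101 + D²)
(1039 + 1104)² + j(f, 968) = (1039 + 1104)² + (-101 + 968²) = 2143² + (-101 + 937024) = 4592449 + 936923 = 5529372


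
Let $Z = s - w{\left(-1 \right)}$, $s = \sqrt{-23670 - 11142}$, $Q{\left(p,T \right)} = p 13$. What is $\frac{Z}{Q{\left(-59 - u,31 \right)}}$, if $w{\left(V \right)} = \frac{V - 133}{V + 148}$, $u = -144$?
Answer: $\frac{134}{162435} + \frac{6 i \sqrt{967}}{1105} \approx 0.00082495 + 0.16885 i$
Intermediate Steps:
$w{\left(V \right)} = \frac{-133 + V}{148 + V}$
$Q{\left(p,T \right)} = 13 p$
$s = 6 i \sqrt{967}$ ($s = \sqrt{-34812} = 6 i \sqrt{967} \approx 186.58 i$)
$Z = \frac{134}{147} + 6 i \sqrt{967}$ ($Z = 6 i \sqrt{967} - \frac{-133 - 1}{148 - 1} = 6 i \sqrt{967} - \frac{1}{147} \left(-134\right) = 6 i \sqrt{967} - - \frac{134}{147} = 6 i \sqrt{967} + \frac{134}{147} = \frac{134}{147} + 6 i \sqrt{967} \approx 0.91156 + 186.58 i$)
$\frac{Z}{Q{\left(-59 - u,31 \right)}} = \frac{\frac{134}{147} + 6 i \sqrt{967}}{13 \left(-59 - -144\right)} = \frac{\frac{134}{147} + 6 i \sqrt{967}}{13 \left(-59 + 144\right)} = \frac{\frac{134}{147} + 6 i \sqrt{967}}{13 \cdot 85} = \frac{\frac{134}{147} + 6 i \sqrt{967}}{1105} = \left(\frac{134}{147} + 6 i \sqrt{967}\right) \frac{1}{1105} = \frac{134}{162435} + \frac{6 i \sqrt{967}}{1105}$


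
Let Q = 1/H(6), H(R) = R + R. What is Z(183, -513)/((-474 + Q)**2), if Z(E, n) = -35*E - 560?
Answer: -1002960/32341969 ≈ -0.031011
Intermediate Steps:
H(R) = 2*R
Z(E, n) = -560 - 35*E
Q = 1/12 (Q = 1/(2*6) = 1/12 ≈ 0.083333)
Z(183, -513)/((-474 + Q)**2) = (-560 - 35*183)/((-474 + 1/12)**2) = (-560 - 6405)/((-5687/12)**2) = -6965/32341969/144 = -6965*144/32341969 = -1002960/32341969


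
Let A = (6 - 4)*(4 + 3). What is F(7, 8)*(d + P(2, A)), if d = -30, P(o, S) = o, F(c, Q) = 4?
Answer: -112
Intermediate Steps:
A = 14 (A = 2*7 = 14)
F(7, 8)*(d + P(2, A)) = 4*(-30 + 2) = 4*(-28) = -112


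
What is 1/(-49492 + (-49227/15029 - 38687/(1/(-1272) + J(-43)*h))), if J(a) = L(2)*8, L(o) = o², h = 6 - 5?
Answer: -611725387/31017091586041 ≈ -1.9722e-5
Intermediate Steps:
h = 1
J(a) = 32 (J(a) = 2²*8 = 4*8 = 32)
1/(-49492 + (-49227/15029 - 38687/(1/(-1272) + J(-43)*h))) = 1/(-49492 + (-49227/15029 - 38687/(1/(-1272) + 32*1))) = 1/(-49492 + (-49227*1/15029 - 38687/(-1/1272 + 32))) = 1/(-49492 + (-49227/15029 - 38687/40703/1272)) = 1/(-49492 + (-49227/15029 - 38687*1272/40703)) = 1/(-49492 + (-49227/15029 - 49209864/40703)) = 1/(-49492 - 741578732637/611725387) = 1/(-31017091586041/611725387) = -611725387/31017091586041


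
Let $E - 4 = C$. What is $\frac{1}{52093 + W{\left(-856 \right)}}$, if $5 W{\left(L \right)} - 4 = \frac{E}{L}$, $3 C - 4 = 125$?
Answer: $\frac{4280}{222961417} \approx 1.9196 \cdot 10^{-5}$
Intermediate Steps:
$C = 43$ ($C = \frac{4}{3} + \frac{1}{3} \cdot 125 = \frac{4}{3} + \frac{125}{3} = 43$)
$E = 47$ ($E = 4 + 43 = 47$)
$W{\left(L \right)} = \frac{4}{5} + \frac{47}{5 L}$ ($W{\left(L \right)} = \frac{4}{5} + \frac{47 \frac{1}{L}}{5} = \frac{4}{5} + \frac{47}{5 L}$)
$\frac{1}{52093 + W{\left(-856 \right)}} = \frac{1}{52093 + \frac{47 + 4 \left(-856\right)}{5 \left(-856\right)}} = \frac{1}{52093 + \frac{1}{5} \left(- \frac{1}{856}\right) \left(47 - 3424\right)} = \frac{1}{52093 + \frac{1}{5} \left(- \frac{1}{856}\right) \left(-3377\right)} = \frac{1}{52093 + \frac{3377}{4280}} = \frac{1}{\frac{222961417}{4280}} = \frac{4280}{222961417}$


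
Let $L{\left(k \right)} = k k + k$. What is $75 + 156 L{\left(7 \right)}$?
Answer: $8811$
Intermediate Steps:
$L{\left(k \right)} = k + k^{2}$ ($L{\left(k \right)} = k^{2} + k = k + k^{2}$)
$75 + 156 L{\left(7 \right)} = 75 + 156 \cdot 7 \left(1 + 7\right) = 75 + 156 \cdot 7 \cdot 8 = 75 + 156 \cdot 56 = 75 + 8736 = 8811$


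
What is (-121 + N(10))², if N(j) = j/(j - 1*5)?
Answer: 14161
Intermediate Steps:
N(j) = j/(-5 + j) (N(j) = j/(j - 5) = j/(-5 + j))
(-121 + N(10))² = (-121 + 10/(-5 + 10))² = (-121 + 10/5)² = (-121 + 10*(⅕))² = (-121 + 2)² = (-119)² = 14161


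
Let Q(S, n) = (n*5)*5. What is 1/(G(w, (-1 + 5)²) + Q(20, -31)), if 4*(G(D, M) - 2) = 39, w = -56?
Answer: -4/3053 ≈ -0.0013102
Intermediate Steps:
G(D, M) = 47/4 (G(D, M) = 2 + (¼)*39 = 2 + 39/4 = 47/4)
Q(S, n) = 25*n (Q(S, n) = (5*n)*5 = 25*n)
1/(G(w, (-1 + 5)²) + Q(20, -31)) = 1/(47/4 + 25*(-31)) = 1/(47/4 - 775) = 1/(-3053/4) = -4/3053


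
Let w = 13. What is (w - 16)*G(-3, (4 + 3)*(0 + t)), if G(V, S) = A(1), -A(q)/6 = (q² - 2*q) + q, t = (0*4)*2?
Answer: 0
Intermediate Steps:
t = 0 (t = 0*2 = 0)
A(q) = -6*q² + 6*q (A(q) = -6*((q² - 2*q) + q) = -6*(q² - q) = -6*q² + 6*q)
G(V, S) = 0 (G(V, S) = 6*1*(1 - 1*1) = 6*1*(1 - 1) = 6*1*0 = 0)
(w - 16)*G(-3, (4 + 3)*(0 + t)) = (13 - 16)*0 = -3*0 = 0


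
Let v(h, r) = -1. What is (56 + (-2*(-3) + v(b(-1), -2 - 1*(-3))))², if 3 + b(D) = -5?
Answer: 3721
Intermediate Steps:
b(D) = -8 (b(D) = -3 - 5 = -8)
(56 + (-2*(-3) + v(b(-1), -2 - 1*(-3))))² = (56 + (-2*(-3) - 1))² = (56 + (6 - 1))² = (56 + 5)² = 61² = 3721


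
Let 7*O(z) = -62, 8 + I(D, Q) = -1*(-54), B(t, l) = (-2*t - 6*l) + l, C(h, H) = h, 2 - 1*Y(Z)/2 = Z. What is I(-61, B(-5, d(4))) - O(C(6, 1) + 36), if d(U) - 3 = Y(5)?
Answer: 384/7 ≈ 54.857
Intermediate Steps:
Y(Z) = 4 - 2*Z
d(U) = -3 (d(U) = 3 + (4 - 2*5) = 3 + (4 - 10) = 3 - 6 = -3)
B(t, l) = -5*l - 2*t (B(t, l) = (-6*l - 2*t) + l = -5*l - 2*t)
I(D, Q) = 46 (I(D, Q) = -8 - 1*(-54) = -8 + 54 = 46)
O(z) = -62/7 (O(z) = (⅐)*(-62) = -62/7)
I(-61, B(-5, d(4))) - O(C(6, 1) + 36) = 46 - 1*(-62/7) = 46 + 62/7 = 384/7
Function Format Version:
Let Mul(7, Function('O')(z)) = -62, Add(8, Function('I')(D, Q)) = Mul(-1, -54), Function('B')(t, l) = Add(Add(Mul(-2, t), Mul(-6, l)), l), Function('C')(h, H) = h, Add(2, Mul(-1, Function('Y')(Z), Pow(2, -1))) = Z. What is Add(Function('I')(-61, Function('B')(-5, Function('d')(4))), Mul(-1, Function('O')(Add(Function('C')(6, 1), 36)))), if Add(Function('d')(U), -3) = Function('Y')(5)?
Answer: Rational(384, 7) ≈ 54.857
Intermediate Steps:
Function('Y')(Z) = Add(4, Mul(-2, Z))
Function('d')(U) = -3 (Function('d')(U) = Add(3, Add(4, Mul(-2, 5))) = Add(3, Add(4, -10)) = Add(3, -6) = -3)
Function('B')(t, l) = Add(Mul(-5, l), Mul(-2, t)) (Function('B')(t, l) = Add(Add(Mul(-6, l), Mul(-2, t)), l) = Add(Mul(-5, l), Mul(-2, t)))
Function('I')(D, Q) = 46 (Function('I')(D, Q) = Add(-8, Mul(-1, -54)) = Add(-8, 54) = 46)
Function('O')(z) = Rational(-62, 7) (Function('O')(z) = Mul(Rational(1, 7), -62) = Rational(-62, 7))
Add(Function('I')(-61, Function('B')(-5, Function('d')(4))), Mul(-1, Function('O')(Add(Function('C')(6, 1), 36)))) = Add(46, Mul(-1, Rational(-62, 7))) = Add(46, Rational(62, 7)) = Rational(384, 7)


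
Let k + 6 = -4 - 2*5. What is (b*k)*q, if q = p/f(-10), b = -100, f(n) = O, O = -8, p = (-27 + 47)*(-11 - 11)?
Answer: 110000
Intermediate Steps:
p = -440 (p = 20*(-22) = -440)
f(n) = -8
k = -20 (k = -6 + (-4 - 2*5) = -6 + (-4 - 10) = -6 - 14 = -20)
q = 55 (q = -440/(-8) = -440*(-⅛) = 55)
(b*k)*q = -100*(-20)*55 = 2000*55 = 110000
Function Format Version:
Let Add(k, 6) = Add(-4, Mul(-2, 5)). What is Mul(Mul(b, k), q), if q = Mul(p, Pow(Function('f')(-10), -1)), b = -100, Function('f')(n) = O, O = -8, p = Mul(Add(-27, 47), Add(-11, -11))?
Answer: 110000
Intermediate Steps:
p = -440 (p = Mul(20, -22) = -440)
Function('f')(n) = -8
k = -20 (k = Add(-6, Add(-4, Mul(-2, 5))) = Add(-6, Add(-4, -10)) = Add(-6, -14) = -20)
q = 55 (q = Mul(-440, Pow(-8, -1)) = Mul(-440, Rational(-1, 8)) = 55)
Mul(Mul(b, k), q) = Mul(Mul(-100, -20), 55) = Mul(2000, 55) = 110000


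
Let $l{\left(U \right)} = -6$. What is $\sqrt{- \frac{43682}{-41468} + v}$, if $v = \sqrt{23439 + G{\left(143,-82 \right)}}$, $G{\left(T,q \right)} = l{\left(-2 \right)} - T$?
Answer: $\frac{\sqrt{452851294 + 429898756 \sqrt{23290}}}{20734} \approx 12.396$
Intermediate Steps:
$G{\left(T,q \right)} = -6 - T$
$v = \sqrt{23290}$ ($v = \sqrt{23439 - 149} = \sqrt{23290} \approx 152.61$)
$\sqrt{- \frac{43682}{-41468} + v} = \sqrt{- \frac{43682}{-41468} + \sqrt{23290}} = \sqrt{\left(-43682\right) \left(- \frac{1}{41468}\right) + \sqrt{23290}} = \sqrt{\frac{21841}{20734} + \sqrt{23290}}$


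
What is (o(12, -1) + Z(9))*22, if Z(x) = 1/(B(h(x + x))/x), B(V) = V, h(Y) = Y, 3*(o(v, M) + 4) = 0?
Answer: -77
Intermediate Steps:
o(v, M) = -4 (o(v, M) = -4 + (⅓)*0 = -4 + 0 = -4)
Z(x) = ½ (Z(x) = 1/((x + x)/x) = 1/((2*x)/x) = 1/2 = ½)
(o(12, -1) + Z(9))*22 = (-4 + ½)*22 = -7/2*22 = -77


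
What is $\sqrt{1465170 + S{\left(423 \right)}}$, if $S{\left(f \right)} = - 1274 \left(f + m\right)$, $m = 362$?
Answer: $2 \sqrt{116270} \approx 681.97$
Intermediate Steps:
$S{\left(f \right)} = -461188 - 1274 f$ ($S{\left(f \right)} = - 1274 \left(f + 362\right) = - 1274 \left(362 + f\right) = -461188 - 1274 f$)
$\sqrt{1465170 + S{\left(423 \right)}} = \sqrt{1465170 - 1000090} = \sqrt{465080} = 2 \sqrt{116270}$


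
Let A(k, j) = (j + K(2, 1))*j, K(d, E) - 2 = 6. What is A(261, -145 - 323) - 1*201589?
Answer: 13691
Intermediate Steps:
K(d, E) = 8 (K(d, E) = 2 + 6 = 8)
A(k, j) = j*(8 + j) (A(k, j) = (j + 8)*j = (8 + j)*j = j*(8 + j))
A(261, -145 - 323) - 1*201589 = (-145 - 323)*(8 + (-145 - 323)) - 1*201589 = -468*(8 - 468) - 201589 = -468*(-460) - 201589 = 215280 - 201589 = 13691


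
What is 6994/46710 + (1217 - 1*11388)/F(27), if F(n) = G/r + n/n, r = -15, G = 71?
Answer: 509050201/186840 ≈ 2724.5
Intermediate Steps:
F(n) = -56/15 (F(n) = 71/(-15) + n/n = 71*(-1/15) + 1 = -71/15 + 1 = -56/15)
6994/46710 + (1217 - 1*11388)/F(27) = 6994/46710 + (1217 - 1*11388)/(-56/15) = 6994*(1/46710) + (1217 - 11388)*(-15/56) = 3497/23355 - 10171*(-15/56) = 3497/23355 + 21795/8 = 509050201/186840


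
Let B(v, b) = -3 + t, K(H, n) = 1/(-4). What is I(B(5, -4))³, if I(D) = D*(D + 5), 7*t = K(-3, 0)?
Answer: -102175046875/481890304 ≈ -212.03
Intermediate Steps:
K(H, n) = -¼
t = -1/28 (t = (⅐)*(-¼) = -1/28 ≈ -0.035714)
B(v, b) = -85/28 (B(v, b) = -3 - 1/28 = -85/28)
I(D) = D*(5 + D)
I(B(5, -4))³ = (-85*(5 - 85/28)/28)³ = (-85/28*55/28)³ = (-4675/784)³ = -102175046875/481890304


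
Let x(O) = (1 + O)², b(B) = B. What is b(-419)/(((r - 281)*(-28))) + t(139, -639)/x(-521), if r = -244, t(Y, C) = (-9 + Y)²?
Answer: 1999/58800 ≈ 0.033997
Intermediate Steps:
b(-419)/(((r - 281)*(-28))) + t(139, -639)/x(-521) = -419*(-1/(28*(-244 - 281))) + (-9 + 139)²/((1 - 521)²) = -419/((-525*(-28))) + 130²/((-520)²) = -419/14700 + 16900/270400 = -419*1/14700 + 16900*(1/270400) = -419/14700 + 1/16 = 1999/58800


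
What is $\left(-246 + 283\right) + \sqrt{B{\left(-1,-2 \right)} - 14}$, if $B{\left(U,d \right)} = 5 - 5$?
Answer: $37 + i \sqrt{14} \approx 37.0 + 3.7417 i$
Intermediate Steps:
$B{\left(U,d \right)} = 0$
$\left(-246 + 283\right) + \sqrt{B{\left(-1,-2 \right)} - 14} = \left(-246 + 283\right) + \sqrt{0 - 14} = 37 + \sqrt{-14} = 37 + i \sqrt{14}$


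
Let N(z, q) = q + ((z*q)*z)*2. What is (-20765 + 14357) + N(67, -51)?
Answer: -464337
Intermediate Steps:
N(z, q) = q + 2*q*z² (N(z, q) = q + ((q*z)*z)*2 = q + (q*z²)*2 = q + 2*q*z²)
(-20765 + 14357) + N(67, -51) = (-20765 + 14357) - 51*(1 + 2*67²) = -6408 - 51*(1 + 2*4489) = -6408 - 51*(1 + 8978) = -6408 - 51*8979 = -6408 - 457929 = -464337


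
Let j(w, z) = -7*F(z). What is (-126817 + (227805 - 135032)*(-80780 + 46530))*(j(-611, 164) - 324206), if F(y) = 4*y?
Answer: 1044789204425466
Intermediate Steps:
j(w, z) = -28*z
(-126817 + (227805 - 135032)*(-80780 + 46530))*(j(-611, 164) - 324206) = (-126817 + (227805 - 135032)*(-80780 + 46530))*(-28*164 - 324206) = (-126817 + 92773*(-34250))*(-4592 - 324206) = (-126817 - 3177475250)*(-328798) = -3177602067*(-328798) = 1044789204425466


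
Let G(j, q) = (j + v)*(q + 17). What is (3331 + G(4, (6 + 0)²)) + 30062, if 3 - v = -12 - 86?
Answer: 38958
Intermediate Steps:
v = 101 (v = 3 - (-12 - 86) = 3 - 1*(-98) = 3 + 98 = 101)
G(j, q) = (17 + q)*(101 + j) (G(j, q) = (j + 101)*(q + 17) = (101 + j)*(17 + q) = (17 + q)*(101 + j))
(3331 + G(4, (6 + 0)²)) + 30062 = (3331 + (1717 + 17*4 + 101*(6 + 0)² + 4*(6 + 0)²)) + 30062 = (3331 + (1717 + 68 + 101*6² + 4*6²)) + 30062 = (3331 + (1717 + 68 + 101*36 + 4*36)) + 30062 = (3331 + (1717 + 68 + 3636 + 144)) + 30062 = (3331 + 5565) + 30062 = 8896 + 30062 = 38958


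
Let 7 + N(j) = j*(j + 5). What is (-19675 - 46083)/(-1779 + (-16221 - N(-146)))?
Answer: 65758/38579 ≈ 1.7045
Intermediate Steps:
N(j) = -7 + j*(5 + j) (N(j) = -7 + j*(j + 5) = -7 + j*(5 + j))
(-19675 - 46083)/(-1779 + (-16221 - N(-146))) = (-19675 - 46083)/(-1779 + (-16221 - (-7 + (-146)**2 + 5*(-146)))) = -65758/(-1779 + (-16221 - (-7 + 21316 - 730))) = -65758/(-1779 + (-16221 - 1*20579)) = -65758/(-1779 + (-16221 - 20579)) = -65758/(-1779 - 36800) = -65758/(-38579) = -65758*(-1/38579) = 65758/38579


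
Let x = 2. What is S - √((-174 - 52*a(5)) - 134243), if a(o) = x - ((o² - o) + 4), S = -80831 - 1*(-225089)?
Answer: 144258 - I*√133273 ≈ 1.4426e+5 - 365.07*I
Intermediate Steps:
S = 144258 (S = -80831 + 225089 = 144258)
a(o) = -2 + o - o² (a(o) = 2 - ((o² - o) + 4) = 2 - (4 + o² - o) = 2 + (-4 + o - o²) = -2 + o - o²)
S - √((-174 - 52*a(5)) - 134243) = 144258 - √((-174 - 52*(-2 + 5 - 1*5²)) - 134243) = 144258 - √((-174 - 52*(-2 + 5 - 1*25)) - 134243) = 144258 - √((-174 - 52*(-2 + 5 - 25)) - 134243) = 144258 - √((-174 - 52*(-22)) - 134243) = 144258 - √((-174 + 1144) - 134243) = 144258 - √(970 - 134243) = 144258 - √(-133273) = 144258 - I*√133273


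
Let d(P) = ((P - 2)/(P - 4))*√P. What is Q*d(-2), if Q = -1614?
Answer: -1076*I*√2 ≈ -1521.7*I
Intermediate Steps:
d(P) = √P*(-2 + P)/(-4 + P) (d(P) = ((-2 + P)/(-4 + P))*√P = √P*(-2 + P)/(-4 + P))
Q*d(-2) = -1614*√(-2)*(-2 - 2)/(-4 - 2) = -1614*I*√2*(-4)/(-6) = -1614*I*√2*(-1)*(-4)/6 = -1076*I*√2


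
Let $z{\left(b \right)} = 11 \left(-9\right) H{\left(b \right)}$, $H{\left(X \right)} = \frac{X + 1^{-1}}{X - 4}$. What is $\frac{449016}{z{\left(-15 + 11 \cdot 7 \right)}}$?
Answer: $- \frac{8680976}{2079} \approx -4175.6$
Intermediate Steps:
$H{\left(X \right)} = \frac{1 + X}{-4 + X}$ ($H{\left(X \right)} = \frac{X + 1}{-4 + X} = \frac{1 + X}{-4 + X}$)
$z{\left(b \right)} = - \frac{99 \left(1 + b\right)}{-4 + b}$ ($z{\left(b \right)} = 11 \left(-9\right) \frac{1 + b}{-4 + b} = - 99 \frac{1 + b}{-4 + b} = - \frac{99 \left(1 + b\right)}{-4 + b}$)
$\frac{449016}{z{\left(-15 + 11 \cdot 7 \right)}} = \frac{449016}{99 \frac{1}{-4 + \left(-15 + 11 \cdot 7\right)} \left(-1 - \left(-15 + 11 \cdot 7\right)\right)} = \frac{449016}{99 \frac{1}{-4 + \left(-15 + 77\right)} \left(-1 - \left(-15 + 77\right)\right)} = \frac{449016}{99 \frac{1}{-4 + 62} \left(-1 - 62\right)} = \frac{449016}{99 \cdot \frac{1}{58} \left(-1 - 62\right)} = \frac{449016}{99 \cdot \frac{1}{58} \left(-63\right)} = \frac{449016}{- \frac{6237}{58}} = 449016 \left(- \frac{58}{6237}\right) = - \frac{8680976}{2079}$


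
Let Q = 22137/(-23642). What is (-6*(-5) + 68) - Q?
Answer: 2339053/23642 ≈ 98.936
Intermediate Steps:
Q = -22137/23642 (Q = 22137*(-1/23642) = -22137/23642 ≈ -0.93634)
(-6*(-5) + 68) - Q = (-6*(-5) + 68) - 1*(-22137/23642) = (30 + 68) + 22137/23642 = 98 + 22137/23642 = 2339053/23642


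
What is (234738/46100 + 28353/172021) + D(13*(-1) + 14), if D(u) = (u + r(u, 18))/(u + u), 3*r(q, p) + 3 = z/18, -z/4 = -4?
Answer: 578634009973/107057269350 ≈ 5.4049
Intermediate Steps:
z = 16 (z = -4*(-4) = 16)
r(q, p) = -19/27 (r(q, p) = -1 + (16/18)/3 = -1 + (16*(1/18))/3 = -1 + (⅓)*(8/9) = -1 + 8/27 = -19/27)
D(u) = (-19/27 + u)/(2*u) (D(u) = (u - 19/27)/(u + u) = (-19/27 + u)/((2*u)) = (-19/27 + u)*(1/(2*u)) = (-19/27 + u)/(2*u))
(234738/46100 + 28353/172021) + D(13*(-1) + 14) = (234738/46100 + 28353/172021) + (-19 + 27*(13*(-1) + 14))/(54*(13*(-1) + 14)) = (234738*(1/46100) + 28353*(1/172021)) + (-19 + 27*(-13 + 14))/(54*(-13 + 14)) = (117369/23050 + 28353/172021) + (1/54)*(-19 + 27*1)/1 = 20843469399/3965084050 + (1/54)*1*(-19 + 27) = 20843469399/3965084050 + (1/54)*1*8 = 20843469399/3965084050 + 4/27 = 578634009973/107057269350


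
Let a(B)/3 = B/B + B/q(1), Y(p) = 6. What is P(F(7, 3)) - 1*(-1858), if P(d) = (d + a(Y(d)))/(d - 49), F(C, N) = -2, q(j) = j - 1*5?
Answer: 189523/102 ≈ 1858.1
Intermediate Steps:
q(j) = -5 + j (q(j) = j - 5 = -5 + j)
a(B) = 3 - 3*B/4 (a(B) = 3*(B/B + B/(-5 + 1)) = 3*(1 + B/(-4)) = 3*(1 + B*(-1/4)) = 3*(1 - B/4) = 3 - 3*B/4)
P(d) = (-3/2 + d)/(-49 + d) (P(d) = (d + (3 - 3/4*6))/(d - 49) = (d + (3 - 9/2))/(-49 + d) = (d - 3/2)/(-49 + d) = (-3/2 + d)/(-49 + d))
P(F(7, 3)) - 1*(-1858) = (-3/2 - 2)/(-49 - 2) - 1*(-1858) = -7/2/(-51) + 1858 = -1/51*(-7/2) + 1858 = 7/102 + 1858 = 189523/102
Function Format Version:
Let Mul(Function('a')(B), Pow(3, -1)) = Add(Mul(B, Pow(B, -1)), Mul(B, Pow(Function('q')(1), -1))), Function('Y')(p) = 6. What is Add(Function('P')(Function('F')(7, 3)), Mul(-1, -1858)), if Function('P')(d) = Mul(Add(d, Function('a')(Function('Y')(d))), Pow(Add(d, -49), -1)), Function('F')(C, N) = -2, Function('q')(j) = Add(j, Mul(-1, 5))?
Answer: Rational(189523, 102) ≈ 1858.1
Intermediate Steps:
Function('q')(j) = Add(-5, j) (Function('q')(j) = Add(j, -5) = Add(-5, j))
Function('a')(B) = Add(3, Mul(Rational(-3, 4), B)) (Function('a')(B) = Mul(3, Add(Mul(B, Pow(B, -1)), Mul(B, Pow(Add(-5, 1), -1)))) = Mul(3, Add(1, Mul(B, Pow(-4, -1)))) = Mul(3, Add(1, Mul(B, Rational(-1, 4)))) = Mul(3, Add(1, Mul(Rational(-1, 4), B))) = Add(3, Mul(Rational(-3, 4), B)))
Function('P')(d) = Mul(Pow(Add(-49, d), -1), Add(Rational(-3, 2), d)) (Function('P')(d) = Mul(Add(d, Add(3, Mul(Rational(-3, 4), 6))), Pow(Add(d, -49), -1)) = Mul(Add(d, Add(3, Rational(-9, 2))), Pow(Add(-49, d), -1)) = Mul(Add(d, Rational(-3, 2)), Pow(Add(-49, d), -1)) = Mul(Add(Rational(-3, 2), d), Pow(Add(-49, d), -1)) = Mul(Pow(Add(-49, d), -1), Add(Rational(-3, 2), d)))
Add(Function('P')(Function('F')(7, 3)), Mul(-1, -1858)) = Add(Mul(Pow(Add(-49, -2), -1), Add(Rational(-3, 2), -2)), Mul(-1, -1858)) = Add(Mul(Pow(-51, -1), Rational(-7, 2)), 1858) = Add(Mul(Rational(-1, 51), Rational(-7, 2)), 1858) = Add(Rational(7, 102), 1858) = Rational(189523, 102)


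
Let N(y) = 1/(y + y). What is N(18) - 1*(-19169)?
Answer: 690085/36 ≈ 19169.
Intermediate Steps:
N(y) = 1/(2*y)
N(18) - 1*(-19169) = (½)/18 - 1*(-19169) = (½)*(1/18) + 19169 = 1/36 + 19169 = 690085/36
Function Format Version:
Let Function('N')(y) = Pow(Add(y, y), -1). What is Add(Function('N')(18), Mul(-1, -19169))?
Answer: Rational(690085, 36) ≈ 19169.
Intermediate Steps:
Function('N')(y) = Mul(Rational(1, 2), Pow(y, -1)) (Function('N')(y) = Pow(Mul(2, y), -1) = Mul(Rational(1, 2), Pow(y, -1)))
Add(Function('N')(18), Mul(-1, -19169)) = Add(Mul(Rational(1, 2), Pow(18, -1)), Mul(-1, -19169)) = Add(Mul(Rational(1, 2), Rational(1, 18)), 19169) = Add(Rational(1, 36), 19169) = Rational(690085, 36)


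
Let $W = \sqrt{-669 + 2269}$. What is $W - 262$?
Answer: $-222$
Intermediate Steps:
$W = 40$ ($W = \sqrt{1600} = 40$)
$W - 262 = 40 - 262 = -222$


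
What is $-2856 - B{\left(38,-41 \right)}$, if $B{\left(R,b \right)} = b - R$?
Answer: $-2777$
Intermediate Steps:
$-2856 - B{\left(38,-41 \right)} = -2856 - \left(-41 - 38\right) = -2856 - -79 = -2856 + 79 = -2777$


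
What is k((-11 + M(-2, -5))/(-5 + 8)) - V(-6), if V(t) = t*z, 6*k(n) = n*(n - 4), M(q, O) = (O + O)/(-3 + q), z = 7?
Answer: 91/2 ≈ 45.500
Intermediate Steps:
M(q, O) = 2*O/(-3 + q) (M(q, O) = (2*O)/(-3 + q) = 2*O/(-3 + q))
k(n) = n*(-4 + n)/6 (k(n) = (n*(n - 4))/6 = (n*(-4 + n))/6 = n*(-4 + n)/6)
V(t) = 7*t (V(t) = t*7 = 7*t)
k((-11 + M(-2, -5))/(-5 + 8)) - V(-6) = ((-11 + 2*(-5)/(-3 - 2))/(-5 + 8))*(-4 + (-11 + 2*(-5)/(-3 - 2))/(-5 + 8))/6 - 7*(-6) = ((-11 + 2*(-5)/(-5))/3)*(-4 + (-11 + 2*(-5)/(-5))/3)/6 - 1*(-42) = ((-11 + 2*(-5)*(-⅕))*(⅓))*(-4 + (-11 + 2*(-5)*(-⅕))*(⅓))/6 + 42 = ((-11 + 2)*(⅓))*(-4 + (-11 + 2)*(⅓))/6 + 42 = (-9*⅓)*(-4 - 9*⅓)/6 + 42 = (⅙)*(-3)*(-4 - 3) + 42 = (⅙)*(-3)*(-7) + 42 = 7/2 + 42 = 91/2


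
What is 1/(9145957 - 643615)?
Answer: 1/8502342 ≈ 1.1761e-7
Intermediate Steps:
1/(9145957 - 643615) = 1/8502342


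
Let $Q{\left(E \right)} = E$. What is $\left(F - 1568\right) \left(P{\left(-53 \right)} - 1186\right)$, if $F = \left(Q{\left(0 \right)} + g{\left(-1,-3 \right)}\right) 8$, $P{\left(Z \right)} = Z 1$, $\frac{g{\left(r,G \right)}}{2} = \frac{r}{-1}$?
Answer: $1922928$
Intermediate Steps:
$g{\left(r,G \right)} = - 2 r$ ($g{\left(r,G \right)} = 2 \frac{r}{-1} = 2 r \left(-1\right) = 2 \left(- r\right) = - 2 r$)
$P{\left(Z \right)} = Z$
$F = 16$ ($F = \left(0 - -2\right) 8 = \left(0 + 2\right) 8 = 2 \cdot 8 = 16$)
$\left(F - 1568\right) \left(P{\left(-53 \right)} - 1186\right) = \left(16 - 1568\right) \left(-53 - 1186\right) = \left(-1552\right) \left(-1239\right) = 1922928$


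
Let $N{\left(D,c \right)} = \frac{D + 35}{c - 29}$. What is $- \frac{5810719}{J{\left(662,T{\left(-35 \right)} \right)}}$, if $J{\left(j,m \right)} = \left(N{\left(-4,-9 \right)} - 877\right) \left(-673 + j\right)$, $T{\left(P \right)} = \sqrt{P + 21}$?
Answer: $- \frac{220807322}{366927} \approx -601.77$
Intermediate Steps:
$T{\left(P \right)} = \sqrt{21 + P}$
$N{\left(D,c \right)} = \frac{35 + D}{-29 + c}$
$J{\left(j,m \right)} = \frac{22449261}{38} - \frac{33357 j}{38}$ ($J{\left(j,m \right)} = \left(\frac{35 - 4}{-29 - 9} - 877\right) \left(-673 + j\right) = \left(\frac{1}{-38} \cdot 31 - 877\right) \left(-673 + j\right) = \left(\left(- \frac{1}{38}\right) 31 - 877\right) \left(-673 + j\right) = \left(- \frac{31}{38} - 877\right) \left(-673 + j\right) = - \frac{33357 \left(-673 + j\right)}{38} = \frac{22449261}{38} - \frac{33357 j}{38}$)
$- \frac{5810719}{J{\left(662,T{\left(-35 \right)} \right)}} = - \frac{5810719}{\frac{22449261}{38} - \frac{11041167}{19}} = - \frac{5810719}{\frac{366927}{38}} = \left(-5810719\right) \frac{38}{366927} = - \frac{220807322}{366927}$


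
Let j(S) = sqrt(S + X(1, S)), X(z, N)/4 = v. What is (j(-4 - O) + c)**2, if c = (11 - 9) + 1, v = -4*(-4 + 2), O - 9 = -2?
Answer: (3 + sqrt(21))**2 ≈ 57.495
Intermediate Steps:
O = 7 (O = 9 - 2 = 7)
v = 8 (v = -4*(-2) = 8)
X(z, N) = 32 (X(z, N) = 4*8 = 32)
c = 3 (c = 2 + 1 = 3)
j(S) = sqrt(32 + S) (j(S) = sqrt(S + 32) = sqrt(32 + S))
(j(-4 - O) + c)**2 = (sqrt(32 + (-4 - 1*7)) + 3)**2 = (sqrt(32 + (-4 - 7)) + 3)**2 = (sqrt(32 - 11) + 3)**2 = (sqrt(21) + 3)**2 = (3 + sqrt(21))**2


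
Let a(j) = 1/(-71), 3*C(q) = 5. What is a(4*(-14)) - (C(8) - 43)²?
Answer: -1091705/639 ≈ -1708.5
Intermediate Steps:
C(q) = 5/3 (C(q) = (⅓)*5 = 5/3)
a(j) = -1/71
a(4*(-14)) - (C(8) - 43)² = -1/71 - (5/3 - 43)² = -1/71 - (-124/3)² = -1/71 - 1*15376/9 = -1/71 - 15376/9 = -1091705/639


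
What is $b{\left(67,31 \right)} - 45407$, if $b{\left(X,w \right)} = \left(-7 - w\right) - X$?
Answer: $-45512$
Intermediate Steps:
$b{\left(X,w \right)} = -7 - X - w$
$b{\left(67,31 \right)} - 45407 = \left(-7 - 67 - 31\right) - 45407 = -105 - 45407 = -45512$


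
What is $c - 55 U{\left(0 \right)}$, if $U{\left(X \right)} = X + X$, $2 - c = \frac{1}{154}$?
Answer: $\frac{307}{154} \approx 1.9935$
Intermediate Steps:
$c = \frac{307}{154}$ ($c = 2 - \frac{1}{154} = \frac{307}{154} \approx 1.9935$)
$U{\left(X \right)} = 2 X$
$c - 55 U{\left(0 \right)} = \frac{307}{154} - 55 \cdot 2 \cdot 0 = \frac{307}{154} - 0 = \frac{307}{154} + 0 = \frac{307}{154}$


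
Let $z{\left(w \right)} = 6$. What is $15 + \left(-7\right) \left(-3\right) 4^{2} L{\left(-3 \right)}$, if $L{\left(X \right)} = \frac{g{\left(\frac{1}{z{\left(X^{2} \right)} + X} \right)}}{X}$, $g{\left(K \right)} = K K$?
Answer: $\frac{23}{9} \approx 2.5556$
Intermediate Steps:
$g{\left(K \right)} = K^{2}$
$L{\left(X \right)} = \frac{1}{X \left(6 + X\right)^{2}}$ ($L{\left(X \right)} = \frac{\left(\frac{1}{6 + X}\right)^{2}}{X} = \frac{1}{\left(6 + X\right)^{2} X} = \frac{1}{X \left(6 + X\right)^{2}}$)
$15 + \left(-7\right) \left(-3\right) 4^{2} L{\left(-3 \right)} = 15 + \left(-7\right) \left(-3\right) 4^{2} \frac{1}{\left(-3\right) \left(6 - 3\right)^{2}} = 15 + 21 \cdot 16 \left(- \frac{1}{3 \cdot 9}\right) = 15 + 21 \cdot 16 \left(\left(- \frac{1}{3}\right) \frac{1}{9}\right) = 15 + 21 \cdot 16 \left(- \frac{1}{27}\right) = 15 + 21 \left(- \frac{16}{27}\right) = 15 - \frac{112}{9} = \frac{23}{9}$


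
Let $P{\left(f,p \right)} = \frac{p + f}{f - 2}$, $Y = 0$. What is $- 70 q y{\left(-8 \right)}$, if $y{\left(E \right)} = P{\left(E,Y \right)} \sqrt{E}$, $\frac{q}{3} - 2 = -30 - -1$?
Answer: $9072 i \sqrt{2} \approx 12830.0 i$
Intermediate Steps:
$q = -81$ ($q = 6 + 3 \left(-30 - -1\right) = 6 + 3 \left(-30 + 1\right) = 6 + 3 \left(-29\right) = 6 - 87 = -81$)
$P{\left(f,p \right)} = \frac{f + p}{-2 + f}$
$y{\left(E \right)} = \frac{E^{\frac{3}{2}}}{-2 + E}$ ($y{\left(E \right)} = \frac{E + 0}{-2 + E} \sqrt{E} = \frac{E}{-2 + E} \sqrt{E} = \frac{E^{\frac{3}{2}}}{-2 + E}$)
$- 70 q y{\left(-8 \right)} = \left(-70\right) \left(-81\right) \frac{\left(-8\right)^{\frac{3}{2}}}{-2 - 8} = 5670 \frac{\left(-16\right) i \sqrt{2}}{-10} = 5670 - 16 i \sqrt{2} \left(- \frac{1}{10}\right) = 5670 \frac{8 i \sqrt{2}}{5} = 9072 i \sqrt{2}$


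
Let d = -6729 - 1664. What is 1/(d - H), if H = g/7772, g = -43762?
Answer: -3886/32593317 ≈ -0.00011923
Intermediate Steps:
H = -21881/3886 (H = -43762/7772 = -43762*1/7772 = -21881/3886 ≈ -5.6307)
d = -8393
1/(d - H) = 1/(-8393 - 1*(-21881/3886)) = 1/(-8393 + 21881/3886) = 1/(-32593317/3886) = -3886/32593317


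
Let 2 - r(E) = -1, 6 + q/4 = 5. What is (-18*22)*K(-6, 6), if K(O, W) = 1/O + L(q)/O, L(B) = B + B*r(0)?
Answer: -990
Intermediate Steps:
q = -4 (q = -24 + 4*5 = -24 + 20 = -4)
r(E) = 3 (r(E) = 2 - 1*(-1) = 2 + 1 = 3)
L(B) = 4*B (L(B) = B + B*3 = B + 3*B = 4*B)
K(O, W) = -15/O (K(O, W) = 1/O + (4*(-4))/O = 1/O - 16/O = -15/O)
(-18*22)*K(-6, 6) = (-18*22)*(-15/(-6)) = -(-5940)*(-1)/6 = -396*5/2 = -990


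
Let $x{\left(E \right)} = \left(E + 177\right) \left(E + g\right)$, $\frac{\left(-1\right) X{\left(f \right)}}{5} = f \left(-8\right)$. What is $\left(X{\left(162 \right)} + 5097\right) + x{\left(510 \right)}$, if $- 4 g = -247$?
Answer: $\frac{1617477}{4} \approx 4.0437 \cdot 10^{5}$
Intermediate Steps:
$g = \frac{247}{4}$ ($g = \left(- \frac{1}{4}\right) \left(-247\right) = \frac{247}{4} \approx 61.75$)
$X{\left(f \right)} = 40 f$ ($X{\left(f \right)} = - 5 f \left(-8\right) = - 5 \left(- 8 f\right) = 40 f$)
$x{\left(E \right)} = \left(177 + E\right) \left(\frac{247}{4} + E\right)$ ($x{\left(E \right)} = \left(E + 177\right) \left(E + \frac{247}{4}\right) = \left(177 + E\right) \left(\frac{247}{4} + E\right)$)
$\left(X{\left(162 \right)} + 5097\right) + x{\left(510 \right)} = \left(40 \cdot 162 + 5097\right) + \left(\frac{43719}{4} + 510^{2} + \frac{955}{4} \cdot 510\right) = \left(6480 + 5097\right) + \left(\frac{43719}{4} + 260100 + \frac{243525}{2}\right) = 11577 + \frac{1571169}{4} = \frac{1617477}{4}$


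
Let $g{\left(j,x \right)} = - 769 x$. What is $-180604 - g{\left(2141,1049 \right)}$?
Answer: $626077$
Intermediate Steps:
$-180604 - g{\left(2141,1049 \right)} = -180604 - \left(-769\right) 1049 = -180604 - -806681 = -180604 + 806681 = 626077$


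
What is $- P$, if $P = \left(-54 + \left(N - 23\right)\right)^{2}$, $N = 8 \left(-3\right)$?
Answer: $-10201$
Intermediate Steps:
$N = -24$
$P = 10201$ ($P = \left(-54 - 47\right)^{2} = \left(-101\right)^{2} = 10201$)
$- P = \left(-1\right) 10201 = -10201$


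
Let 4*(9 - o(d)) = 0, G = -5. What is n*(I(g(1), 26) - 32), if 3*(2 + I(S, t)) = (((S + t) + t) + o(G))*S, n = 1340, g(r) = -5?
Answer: -511880/3 ≈ -1.7063e+5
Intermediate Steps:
o(d) = 9 (o(d) = 9 - ¼*0 = 9 + 0 = 9)
I(S, t) = -2 + S*(9 + S + 2*t)/3 (I(S, t) = -2 + ((((S + t) + t) + 9)*S)/3 = -2 + (((S + 2*t) + 9)*S)/3 = -2 + ((9 + S + 2*t)*S)/3 = -2 + (S*(9 + S + 2*t))/3 = -2 + S*(9 + S + 2*t)/3)
n*(I(g(1), 26) - 32) = 1340*((-2 + 3*(-5) + (⅓)*(-5)² + (⅔)*(-5)*26) - 32) = 1340*((-2 - 15 + (⅓)*25 - 260/3) - 32) = 1340*((-2 - 15 + 25/3 - 260/3) - 32) = 1340*(-286/3 - 32) = 1340*(-382/3) = -511880/3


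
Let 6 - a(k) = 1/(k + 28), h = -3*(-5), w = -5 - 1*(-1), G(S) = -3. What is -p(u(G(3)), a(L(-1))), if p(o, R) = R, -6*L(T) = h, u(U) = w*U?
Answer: -304/51 ≈ -5.9608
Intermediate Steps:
w = -4 (w = -5 + 1 = -4)
h = 15
u(U) = -4*U
L(T) = -5/2 (L(T) = -⅙*15 = -5/2)
a(k) = 6 - 1/(28 + k) (a(k) = 6 - 1/(k + 28) = 6 - 1/(28 + k))
-p(u(G(3)), a(L(-1))) = -(167 + 6*(-5/2))/(28 - 5/2) = -(167 - 15)/51/2 = -2*152/51 = -1*304/51 = -304/51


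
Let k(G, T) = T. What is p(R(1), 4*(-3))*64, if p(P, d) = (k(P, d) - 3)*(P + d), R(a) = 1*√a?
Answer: 10560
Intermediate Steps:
R(a) = √a
p(P, d) = (-3 + d)*(P + d) (p(P, d) = (d - 3)*(P + d) = (-3 + d)*(P + d))
p(R(1), 4*(-3))*64 = ((4*(-3))² - 3*√1 - 12*(-3) + √1*(4*(-3)))*64 = ((-12)² - 3*1 - 3*(-12) + 1*(-12))*64 = (144 - 3 + 36 - 12)*64 = 165*64 = 10560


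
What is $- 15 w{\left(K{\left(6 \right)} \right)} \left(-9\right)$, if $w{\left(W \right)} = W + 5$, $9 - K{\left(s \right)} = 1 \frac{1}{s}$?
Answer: $\frac{3735}{2} \approx 1867.5$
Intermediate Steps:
$K{\left(s \right)} = 9 - \frac{1}{s}$ ($K{\left(s \right)} = 9 - 1 \frac{1}{s} = 9 - \frac{1}{s}$)
$w{\left(W \right)} = 5 + W$
$- 15 w{\left(K{\left(6 \right)} \right)} \left(-9\right) = - 15 \left(5 + \left(9 - \frac{1}{6}\right)\right) \left(-9\right) = - 15 \left(5 + \frac{53}{6}\right) \left(-9\right) = \left(-15\right) \frac{83}{6} \left(-9\right) = \left(- \frac{415}{2}\right) \left(-9\right) = \frac{3735}{2}$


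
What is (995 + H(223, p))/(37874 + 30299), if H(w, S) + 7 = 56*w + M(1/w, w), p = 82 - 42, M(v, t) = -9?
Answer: 13467/68173 ≈ 0.19754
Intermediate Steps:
p = 40
H(w, S) = -16 + 56*w (H(w, S) = -7 + (56*w - 9) = -7 + (-9 + 56*w) = -16 + 56*w)
(995 + H(223, p))/(37874 + 30299) = (995 + (-16 + 56*223))/(37874 + 30299) = (995 + (-16 + 12488))/68173 = (995 + 12472)*(1/68173) = 13467*(1/68173) = 13467/68173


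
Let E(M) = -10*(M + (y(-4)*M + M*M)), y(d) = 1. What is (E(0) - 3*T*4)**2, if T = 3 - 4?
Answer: 144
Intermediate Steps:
T = -1
E(M) = -20*M - 10*M**2 (E(M) = -10*(M + (1*M + M*M)) = -10*(M + (M + M**2)) = -10*(M**2 + 2*M) = -20*M - 10*M**2)
(E(0) - 3*T*4)**2 = (-10*0*(2 + 0) - 3*(-1)*4)**2 = (-10*0*2 + 3*4)**2 = (0 + 12)**2 = 12**2 = 144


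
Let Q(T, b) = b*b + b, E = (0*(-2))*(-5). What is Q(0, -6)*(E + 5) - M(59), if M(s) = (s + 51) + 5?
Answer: 35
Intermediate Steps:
E = 0 (E = 0*(-5) = 0)
Q(T, b) = b + b**2 (Q(T, b) = b**2 + b = b + b**2)
M(s) = 56 + s (M(s) = (51 + s) + 5 = 56 + s)
Q(0, -6)*(E + 5) - M(59) = (-6*(1 - 6))*(0 + 5) - (56 + 59) = -6*(-5)*5 - 1*115 = 30*5 - 115 = 150 - 115 = 35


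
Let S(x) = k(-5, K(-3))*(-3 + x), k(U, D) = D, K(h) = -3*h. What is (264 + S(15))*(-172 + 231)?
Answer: 21948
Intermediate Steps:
S(x) = -27 + 9*x (S(x) = (-3*(-3))*(-3 + x) = 9*(-3 + x) = -27 + 9*x)
(264 + S(15))*(-172 + 231) = (264 + (-27 + 9*15))*(-172 + 231) = (264 + (-27 + 135))*59 = (264 + 108)*59 = 372*59 = 21948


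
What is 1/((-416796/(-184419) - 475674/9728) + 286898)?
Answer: 299004672/85769897598803 ≈ 3.4861e-6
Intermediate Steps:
1/((-416796/(-184419) - 475674/9728) + 286898) = 1/((-416796*(-1/184419) - 475674*1/9728) + 286898) = 1/((138932/61473 - 237837/4864) + 286898) = 1/(-13944788653/299004672 + 286898) = 1/(85769897598803/299004672) = 299004672/85769897598803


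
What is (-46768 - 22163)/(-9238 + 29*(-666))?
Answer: 68931/28552 ≈ 2.4142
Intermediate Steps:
(-46768 - 22163)/(-9238 + 29*(-666)) = -68931/(-9238 - 19314) = -68931/(-28552) = -68931*(-1/28552) = 68931/28552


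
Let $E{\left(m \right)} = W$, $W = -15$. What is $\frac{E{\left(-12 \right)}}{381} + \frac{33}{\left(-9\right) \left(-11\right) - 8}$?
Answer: $\frac{3736}{11557} \approx 0.32327$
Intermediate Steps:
$E{\left(m \right)} = -15$
$\frac{E{\left(-12 \right)}}{381} + \frac{33}{\left(-9\right) \left(-11\right) - 8} = - \frac{15}{381} + \frac{33}{\left(-9\right) \left(-11\right) - 8} = \left(-15\right) \frac{1}{381} + \frac{33}{99 - 8} = - \frac{5}{127} + \frac{33}{91} = \frac{3736}{11557}$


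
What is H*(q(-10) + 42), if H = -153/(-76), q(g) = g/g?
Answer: 6579/76 ≈ 86.566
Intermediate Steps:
q(g) = 1
H = 153/76 (H = -153*(-1/76) = 153/76 ≈ 2.0132)
H*(q(-10) + 42) = 153*(1 + 42)/76 = (153/76)*43 = 6579/76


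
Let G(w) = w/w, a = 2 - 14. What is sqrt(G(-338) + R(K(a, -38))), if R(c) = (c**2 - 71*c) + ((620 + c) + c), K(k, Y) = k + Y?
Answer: sqrt(6571) ≈ 81.062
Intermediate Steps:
a = -12
K(k, Y) = Y + k
G(w) = 1
R(c) = 620 + c**2 - 69*c (R(c) = (c**2 - 71*c) + (620 + 2*c) = 620 + c**2 - 69*c)
sqrt(G(-338) + R(K(a, -38))) = sqrt(1 + (620 + (-38 - 12)**2 - 69*(-38 - 12))) = sqrt(1 + (620 + (-50)**2 - 69*(-50))) = sqrt(1 + (620 + 2500 + 3450)) = sqrt(1 + 6570) = sqrt(6571)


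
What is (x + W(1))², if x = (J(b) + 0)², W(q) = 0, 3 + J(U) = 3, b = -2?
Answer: 0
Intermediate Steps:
J(U) = 0 (J(U) = -3 + 3 = 0)
x = 0 (x = (0 + 0)² = 0² = 0)
(x + W(1))² = (0 + 0)² = 0² = 0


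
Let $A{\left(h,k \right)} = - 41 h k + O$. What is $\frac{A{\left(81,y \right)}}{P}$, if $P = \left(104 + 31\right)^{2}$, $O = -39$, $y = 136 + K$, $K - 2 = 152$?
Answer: $- \frac{321043}{6075} \approx -52.847$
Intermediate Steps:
$K = 154$ ($K = 2 + 152 = 154$)
$y = 290$ ($y = 136 + 154 = 290$)
$P = 18225$ ($P = 135^{2} = 18225$)
$A{\left(h,k \right)} = -39 - 41 h k$ ($A{\left(h,k \right)} = - 41 h k - 39 = -39 - 41 h k$)
$\frac{A{\left(81,y \right)}}{P} = \frac{-39 - 3321 \cdot 290}{18225} = \left(-39 - 963090\right) \frac{1}{18225} = \left(-963129\right) \frac{1}{18225} = - \frac{321043}{6075}$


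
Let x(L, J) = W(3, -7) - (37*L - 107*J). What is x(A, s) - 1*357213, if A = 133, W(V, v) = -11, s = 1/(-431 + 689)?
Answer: -93433303/258 ≈ -3.6214e+5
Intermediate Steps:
s = 1/258 ≈ 0.0038760
x(L, J) = -11 - 37*L + 107*J (x(L, J) = -11 - (37*L - 107*J) = -11 - (-107*J + 37*L) = -11 + (-37*L + 107*J) = -11 - 37*L + 107*J)
x(A, s) - 1*357213 = (-11 - 37*133 + 107*(1/258)) - 1*357213 = (-11 - 4921 + 107/258) - 357213 = -1272349/258 - 357213 = -93433303/258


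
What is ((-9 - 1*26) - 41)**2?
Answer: 5776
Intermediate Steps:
((-9 - 1*26) - 41)**2 = ((-9 - 26) - 41)**2 = (-35 - 41)**2 = (-76)**2 = 5776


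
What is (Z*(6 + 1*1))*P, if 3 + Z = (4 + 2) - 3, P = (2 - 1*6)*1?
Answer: 0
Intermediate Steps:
P = -4 (P = (2 - 6)*1 = -4*1 = -4)
Z = 0 (Z = -3 + ((4 + 2) - 3) = -3 + (6 - 3) = -3 + 3 = 0)
(Z*(6 + 1*1))*P = (0*(6 + 1*1))*(-4) = (0*(6 + 1))*(-4) = (0*7)*(-4) = 0*(-4) = 0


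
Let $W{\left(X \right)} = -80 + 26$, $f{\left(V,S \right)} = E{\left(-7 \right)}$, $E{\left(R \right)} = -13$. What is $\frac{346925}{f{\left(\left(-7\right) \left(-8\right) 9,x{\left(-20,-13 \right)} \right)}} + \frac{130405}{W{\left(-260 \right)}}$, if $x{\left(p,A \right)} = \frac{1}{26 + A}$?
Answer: $- \frac{20429215}{702} \approx -29101.0$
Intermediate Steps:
$f{\left(V,S \right)} = -13$
$W{\left(X \right)} = -54$
$\frac{346925}{f{\left(\left(-7\right) \left(-8\right) 9,x{\left(-20,-13 \right)} \right)}} + \frac{130405}{W{\left(-260 \right)}} = \frac{346925}{-13} + \frac{130405}{-54} = 346925 \left(- \frac{1}{13}\right) + 130405 \left(- \frac{1}{54}\right) = - \frac{346925}{13} - \frac{130405}{54} = - \frac{20429215}{702}$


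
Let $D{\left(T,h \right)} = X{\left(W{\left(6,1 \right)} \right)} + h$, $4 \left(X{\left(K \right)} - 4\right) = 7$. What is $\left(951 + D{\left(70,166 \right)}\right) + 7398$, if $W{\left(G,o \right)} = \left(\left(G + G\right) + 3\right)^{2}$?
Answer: $\frac{34083}{4} \approx 8520.8$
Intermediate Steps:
$W{\left(G,o \right)} = \left(3 + 2 G\right)^{2}$ ($W{\left(G,o \right)} = \left(2 G + 3\right)^{2} = \left(3 + 2 G\right)^{2}$)
$X{\left(K \right)} = \frac{23}{4}$ ($X{\left(K \right)} = 4 + \frac{1}{4} \cdot 7 = 4 + \frac{7}{4} = \frac{23}{4}$)
$D{\left(T,h \right)} = \frac{23}{4} + h$
$\left(951 + D{\left(70,166 \right)}\right) + 7398 = \left(951 + \left(\frac{23}{4} + 166\right)\right) + 7398 = \left(951 + \frac{687}{4}\right) + 7398 = \frac{4491}{4} + 7398 = \frac{34083}{4}$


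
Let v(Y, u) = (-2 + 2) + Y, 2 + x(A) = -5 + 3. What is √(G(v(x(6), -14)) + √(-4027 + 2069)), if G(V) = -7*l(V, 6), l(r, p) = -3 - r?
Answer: √(-7 + I*√1958) ≈ 4.3474 + 5.0892*I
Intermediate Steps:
x(A) = -4 (x(A) = -2 + (-5 + 3) = -2 - 2 = -4)
v(Y, u) = Y (v(Y, u) = 0 + Y = Y)
G(V) = 21 + 7*V (G(V) = -7*(-3 - V) = 21 + 7*V)
√(G(v(x(6), -14)) + √(-4027 + 2069)) = √((21 + 7*(-4)) + √(-4027 + 2069)) = √((21 - 28) + √(-1958)) = √(-7 + I*√1958)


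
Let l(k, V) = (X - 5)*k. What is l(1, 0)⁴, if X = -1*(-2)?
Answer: 81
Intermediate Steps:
X = 2
l(k, V) = -3*k (l(k, V) = (2 - 5)*k = -3*k)
l(1, 0)⁴ = (-3*1)⁴ = (-3)⁴ = 81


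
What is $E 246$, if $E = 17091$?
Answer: $4204386$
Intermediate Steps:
$E 246 = 17091 \cdot 246 = 4204386$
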